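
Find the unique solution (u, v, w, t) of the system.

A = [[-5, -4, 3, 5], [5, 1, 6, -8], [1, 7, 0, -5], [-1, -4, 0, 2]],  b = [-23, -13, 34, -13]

Forward elimination on [A|b]:
R2 <- R2 - (-1)*R1:  [   0   -3    9   -3  -36 ]
R3 <- R3 - (-1/5)*R1:  [     0   31/5    3/5     -4  147/5 ]
R4 <- R4 - (1/5)*R1:  [     0  -16/5   -3/5      1  -42/5 ]
R3 <- R3 - (-31/15)*R2:  [     0      0   96/5  -51/5    -45 ]
R4 <- R4 - (16/15)*R2:  [     0      0  -51/5   21/5     30 ]
R4 <- R4 - (-17/32)*R3:  [      0       0       0  -39/32  195/32 ]
Row echelon form:
[ -5  -4     3       5  |     -23 ]
[  0  -3     9      -3  |     -36 ]
[  0   0  96/5   -51/5  |     -45 ]
[  0   0     0  -39/32  |  195/32 ]
Back-substitution:
t = (195/32) / (-39/32) = -5
w = (-45 - (-51/5)*(-5)) / (96/5) = -5
v = (-36 - (9)*(-5) - (-3)*(-5)) / -3 = 2
u = (-23 - (-4)*(2) - (3)*(-5) - (5)*(-5)) / -5 = -5

(-5, 2, -5, -5)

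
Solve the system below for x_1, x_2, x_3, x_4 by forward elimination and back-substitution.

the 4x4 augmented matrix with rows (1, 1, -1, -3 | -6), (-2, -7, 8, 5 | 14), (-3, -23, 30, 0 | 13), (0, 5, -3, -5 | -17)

Forward elimination on [A|b]:
R2 <- R2 - (-2)*R1:  [  0  -5   6  -1   2 ]
R3 <- R3 - (-3)*R1:  [   0  -20   27   -9   -5 ]
R3 <- R3 - (4)*R2:  [   0    0    3   -5  -13 ]
R4 <- R4 - (-1)*R2:  [   0    0    3   -6  -15 ]
R4 <- R4 - (1)*R3:  [  0   0   0  -1  -2 ]
Row echelon form:
[ 1   1  -1  -3  |   -6 ]
[ 0  -5   6  -1  |    2 ]
[ 0   0   3  -5  |  -13 ]
[ 0   0   0  -1  |   -2 ]
Back-substitution:
x_4 = (-2) / -1 = 2
x_3 = (-13 - (-5)*(2)) / 3 = -1
x_2 = (2 - (6)*(-1) - (-1)*(2)) / -5 = -2
x_1 = (-6 - (1)*(-2) - (-1)*(-1) - (-3)*(2)) / 1 = 1

(1, -2, -1, 2)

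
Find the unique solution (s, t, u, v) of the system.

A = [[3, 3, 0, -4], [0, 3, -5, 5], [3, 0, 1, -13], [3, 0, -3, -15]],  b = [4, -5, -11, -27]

(4, 0, 3, 2)

Forward elimination on [A|b]:
R3 <- R3 - (1)*R1:  [   0   -3    1   -9  -15 ]
R4 <- R4 - (1)*R1:  [   0   -3   -3  -11  -31 ]
R3 <- R3 - (-1)*R2:  [   0    0   -4   -4  -20 ]
R4 <- R4 - (-1)*R2:  [   0    0   -8   -6  -36 ]
R4 <- R4 - (2)*R3:  [ 0  0  0  2  4 ]
Row echelon form:
[ 3  3   0  -4  |    4 ]
[ 0  3  -5   5  |   -5 ]
[ 0  0  -4  -4  |  -20 ]
[ 0  0   0   2  |    4 ]
Back-substitution:
v = (4) / 2 = 2
u = (-20 - (-4)*(2)) / -4 = 3
t = (-5 - (-5)*(3) - (5)*(2)) / 3 = 0
s = (4 - (3)*(0) - (-4)*(2)) / 3 = 4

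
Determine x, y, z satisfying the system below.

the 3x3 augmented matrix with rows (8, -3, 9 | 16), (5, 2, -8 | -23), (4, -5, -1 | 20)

Forward elimination on [A|b]:
R2 <- R2 - (5/8)*R1:  [      0    31/8  -109/8     -33 ]
R3 <- R3 - (1/2)*R1:  [     0   -7/2  -11/2     12 ]
R3 <- R3 - (-28/31)*R2:  [       0        0  -552/31  -552/31 ]
Row echelon form:
[ 8    -3        9  |       16 ]
[ 0  31/8   -109/8  |      -33 ]
[ 0     0  -552/31  |  -552/31 ]
Back-substitution:
z = (-552/31) / (-552/31) = 1
y = (-33 - (-109/8)*(1)) / (31/8) = -5
x = (16 - (-3)*(-5) - (9)*(1)) / 8 = -1

(-1, -5, 1)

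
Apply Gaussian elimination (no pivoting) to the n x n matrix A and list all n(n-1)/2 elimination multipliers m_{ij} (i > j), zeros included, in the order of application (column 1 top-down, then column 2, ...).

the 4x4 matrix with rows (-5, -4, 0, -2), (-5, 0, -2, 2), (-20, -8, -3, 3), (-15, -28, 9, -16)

Forward elimination:
R2 <- R2 - (1)*R1:  [  0   4  -2   4 ]
R3 <- R3 - (4)*R1:  [  0   8  -3  11 ]
R4 <- R4 - (3)*R1:  [   0  -16    9  -10 ]
R3 <- R3 - (2)*R2:  [ 0  0  1  3 ]
R4 <- R4 - (-4)*R2:  [ 0  0  1  6 ]
R4 <- R4 - (1)*R3:  [ 0  0  0  3 ]
Multipliers (in order of application): m_{21} = 1, m_{31} = 4, m_{41} = 3, m_{32} = 2, m_{42} = -4, m_{43} = 1

multipliers: 1, 4, 3, 2, -4, 1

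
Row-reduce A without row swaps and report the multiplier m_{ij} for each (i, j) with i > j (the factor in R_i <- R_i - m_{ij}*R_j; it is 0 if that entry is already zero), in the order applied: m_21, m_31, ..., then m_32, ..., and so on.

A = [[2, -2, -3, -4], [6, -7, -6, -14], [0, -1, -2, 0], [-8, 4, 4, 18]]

Forward elimination:
R2 <- R2 - (3)*R1:  [  0  -1   3  -2 ]
R3: entry in column 1 is already 0 -> m_{31} = 0 (no row operation needed)
R4 <- R4 - (-4)*R1:  [  0  -4  -8   2 ]
R3 <- R3 - (1)*R2:  [  0   0  -5   2 ]
R4 <- R4 - (4)*R2:  [   0    0  -20   10 ]
R4 <- R4 - (4)*R3:  [ 0  0  0  2 ]
Multipliers (in order of application): m_{21} = 3, m_{31} = 0, m_{41} = -4, m_{32} = 1, m_{42} = 4, m_{43} = 4

multipliers: 3, 0, -4, 1, 4, 4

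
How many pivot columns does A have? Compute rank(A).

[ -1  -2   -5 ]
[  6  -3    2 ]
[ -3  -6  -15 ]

rank(A) = 2

Row reduction:
R2 <- R2 - (-6)*R1:  [   0  -15  -28 ]
R3 <- R3 - (3)*R1:  [ 0  0  0 ]
Row echelon form:
[ -1   -2   -5 ]
[  0  -15  -28 ]
[  0    0    0 ]
Nonzero rows / pivot columns: 2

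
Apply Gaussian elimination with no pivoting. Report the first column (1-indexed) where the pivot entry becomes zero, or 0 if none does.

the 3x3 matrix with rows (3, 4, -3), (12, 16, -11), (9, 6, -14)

Naive forward elimination:
R2 <- R2 - (4)*R1:  [ 0  0  1 ]
R3 <- R3 - (3)*R1:  [  0  -6  -5 ]
Matrix at this point:
[ 3   4  -3 ]
[ 0   0   1 ]
[ 0  -6  -5 ]
Pivot entry (2,2) is zero but row 3 has -6 in column 2 -> naive elimination stops; a row interchange (e.g. R2 <-> R3) would be required here.

first zero-pivot column = 2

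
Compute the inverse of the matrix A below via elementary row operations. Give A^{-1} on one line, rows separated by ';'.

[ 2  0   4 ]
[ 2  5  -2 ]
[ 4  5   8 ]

inverse = [5/6 1/3 -1/3; -2/5 0 1/5; -1/6 -1/6 1/6]

Gauss-Jordan on [A | I]:
R1 <- (1/2)*R1:  [   1    0    2  |  1/2    0    0 ]
R2 <- R2 - (2)*R1:  [  0   5  -6  |  -1   1   0 ]
R3 <- R3 - (4)*R1:  [  0   5   0  |  -2   0   1 ]
R2 <- (1/5)*R2:  [    0     1  -6/5  |  -1/5   1/5     0 ]
R3 <- R3 - (5)*R2:  [  0   0   6  |  -1  -1   1 ]
R3 <- (1/6)*R3:  [    0     0     1  |  -1/6  -1/6   1/6 ]
R1 <- R1 - (2)*R3:  [    1     0     0  |   5/6   1/3  -1/3 ]
R2 <- R2 - (-6/5)*R3:  [    0     1     0  |  -2/5     0   1/5 ]
Right block of [I | A^{-1}] is the inverse:
[  5/6   1/3  -1/3 ]
[ -2/5     0   1/5 ]
[ -1/6  -1/6   1/6 ]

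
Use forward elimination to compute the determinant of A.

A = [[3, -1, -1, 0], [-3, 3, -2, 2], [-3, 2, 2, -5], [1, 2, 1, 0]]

Forward elimination:
R2 <- R2 - (-1)*R1:  [  0   2  -3   2 ]
R3 <- R3 - (-1)*R1:  [  0   1   1  -5 ]
R4 <- R4 - (1/3)*R1:  [   0  7/3  4/3    0 ]
R3 <- R3 - (1/2)*R2:  [   0    0  5/2   -6 ]
R4 <- R4 - (7/6)*R2:  [    0     0  29/6  -7/3 ]
R4 <- R4 - (29/15)*R3:  [      0       0       0  139/15 ]
Upper-triangular form:
[ 3  -1   -1       0 ]
[ 0   2   -3       2 ]
[ 0   0  5/2      -6 ]
[ 0   0    0  139/15 ]
det(A) = (-1)^0 * (3) * (2) * (5/2) * (139/15) = 139  (0 row swaps -> sign +1)

det(A) = 139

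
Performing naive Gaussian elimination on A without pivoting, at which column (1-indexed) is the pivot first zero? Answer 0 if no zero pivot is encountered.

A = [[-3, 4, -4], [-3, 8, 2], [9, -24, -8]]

first zero-pivot column = 0

Naive forward elimination:
R2 <- R2 - (1)*R1:  [ 0  4  6 ]
R3 <- R3 - (-3)*R1:  [   0  -12  -20 ]
R3 <- R3 - (-3)*R2:  [  0   0  -2 ]
All pivots nonzero; naive elimination completes without hitting a zero pivot.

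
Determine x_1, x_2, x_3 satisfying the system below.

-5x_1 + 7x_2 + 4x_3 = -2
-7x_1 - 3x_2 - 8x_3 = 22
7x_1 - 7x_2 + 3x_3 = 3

Forward elimination on [A|b]:
R2 <- R2 - (7/5)*R1:  [     0  -64/5  -68/5  124/5 ]
R3 <- R3 - (-7/5)*R1:  [    0  14/5  43/5   1/5 ]
R3 <- R3 - (-7/32)*R2:  [    0     0  45/8  45/8 ]
Row echelon form:
[ -5      7      4  |     -2 ]
[  0  -64/5  -68/5  |  124/5 ]
[  0      0   45/8  |   45/8 ]
Back-substitution:
x_3 = (45/8) / (45/8) = 1
x_2 = (124/5 - (-68/5)*(1)) / (-64/5) = -3
x_1 = (-2 - (7)*(-3) - (4)*(1)) / -5 = -3

(-3, -3, 1)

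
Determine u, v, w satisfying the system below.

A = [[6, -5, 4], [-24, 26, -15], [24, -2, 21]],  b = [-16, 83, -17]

(4, 4, -5)

Forward elimination on [A|b]:
R2 <- R2 - (-4)*R1:  [  0   6   1  19 ]
R3 <- R3 - (4)*R1:  [  0  18   5  47 ]
R3 <- R3 - (3)*R2:  [   0    0    2  -10 ]
Row echelon form:
[ 6  -5  4  |  -16 ]
[ 0   6  1  |   19 ]
[ 0   0  2  |  -10 ]
Back-substitution:
w = (-10) / 2 = -5
v = (19 - (1)*(-5)) / 6 = 4
u = (-16 - (-5)*(4) - (4)*(-5)) / 6 = 4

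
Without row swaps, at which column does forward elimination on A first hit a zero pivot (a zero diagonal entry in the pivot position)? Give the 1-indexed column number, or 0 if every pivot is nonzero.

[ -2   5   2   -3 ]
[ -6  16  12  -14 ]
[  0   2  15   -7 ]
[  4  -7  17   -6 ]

Naive forward elimination:
R2 <- R2 - (3)*R1:  [  0   1   6  -5 ]
R4 <- R4 - (-2)*R1:  [   0    3   21  -12 ]
R3 <- R3 - (2)*R2:  [ 0  0  3  3 ]
R4 <- R4 - (3)*R2:  [ 0  0  3  3 ]
R4 <- R4 - (1)*R3:  [ 0  0  0  0 ]
Matrix at this point:
[ -2  5  2  -3 ]
[  0  1  6  -5 ]
[  0  0  3   3 ]
[  0  0  0   0 ]
Pivot entry (4,4) in the last row is zero and there are no rows below to swap with -> zero pivot in column 4 (A is singular).

first zero-pivot column = 4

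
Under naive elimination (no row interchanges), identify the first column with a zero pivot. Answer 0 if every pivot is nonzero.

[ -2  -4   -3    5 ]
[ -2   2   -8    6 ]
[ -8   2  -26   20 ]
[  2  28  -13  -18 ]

first zero-pivot column = 0

Naive forward elimination:
R2 <- R2 - (1)*R1:  [  0   6  -5   1 ]
R3 <- R3 - (4)*R1:  [   0   18  -14    0 ]
R4 <- R4 - (-1)*R1:  [   0   24  -16  -13 ]
R3 <- R3 - (3)*R2:  [  0   0   1  -3 ]
R4 <- R4 - (4)*R2:  [   0    0    4  -17 ]
R4 <- R4 - (4)*R3:  [  0   0   0  -5 ]
All pivots nonzero; naive elimination completes without hitting a zero pivot.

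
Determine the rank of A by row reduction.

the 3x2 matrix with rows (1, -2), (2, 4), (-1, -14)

rank(A) = 2

Row reduction:
R2 <- R2 - (2)*R1:  [ 0  8 ]
R3 <- R3 - (-1)*R1:  [   0  -16 ]
R3 <- R3 - (-2)*R2:  [ 0  0 ]
Row echelon form:
[ 1  -2 ]
[ 0   8 ]
[ 0   0 ]
Nonzero rows / pivot columns: 2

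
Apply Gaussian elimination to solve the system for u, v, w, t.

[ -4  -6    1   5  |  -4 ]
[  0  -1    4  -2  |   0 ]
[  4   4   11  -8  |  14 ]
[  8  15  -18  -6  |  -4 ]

Forward elimination on [A|b]:
R3 <- R3 - (-1)*R1:  [  0  -2  12  -3  10 ]
R4 <- R4 - (-2)*R1:  [   0    3  -16    4  -12 ]
R3 <- R3 - (2)*R2:  [  0   0   4   1  10 ]
R4 <- R4 - (-3)*R2:  [   0    0   -4   -2  -12 ]
R4 <- R4 - (-1)*R3:  [  0   0   0  -1  -2 ]
Row echelon form:
[ -4  -6  1   5  |  -4 ]
[  0  -1  4  -2  |   0 ]
[  0   0  4   1  |  10 ]
[  0   0  0  -1  |  -2 ]
Back-substitution:
t = (-2) / -1 = 2
w = (10 - (1)*(2)) / 4 = 2
v = (0 - (4)*(2) - (-2)*(2)) / -1 = 4
u = (-4 - (-6)*(4) - (1)*(2) - (5)*(2)) / -4 = -2

(-2, 4, 2, 2)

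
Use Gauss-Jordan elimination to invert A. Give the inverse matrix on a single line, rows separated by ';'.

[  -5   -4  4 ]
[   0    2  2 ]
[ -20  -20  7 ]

inverse = [27/25 -26/25 -8/25; -4/5 9/10 1/5; 4/5 -2/5 -1/5]

Gauss-Jordan on [A | I]:
R1 <- (1/-5)*R1:  [    1   4/5  -4/5  |  -1/5     0     0 ]
R3 <- R3 - (-20)*R1:  [  0  -4  -9  |  -4   0   1 ]
R2 <- (1/2)*R2:  [   0    1    1  |    0  1/2    0 ]
R1 <- R1 - (4/5)*R2:  [    1     0  -8/5  |  -1/5  -2/5     0 ]
R3 <- R3 - (-4)*R2:  [  0   0  -5  |  -4   2   1 ]
R3 <- (1/-5)*R3:  [    0     0     1  |   4/5  -2/5  -1/5 ]
R1 <- R1 - (-8/5)*R3:  [      1       0       0  |   27/25  -26/25   -8/25 ]
R2 <- R2 - (1)*R3:  [    0     1     0  |  -4/5  9/10   1/5 ]
Right block of [I | A^{-1}] is the inverse:
[ 27/25  -26/25  -8/25 ]
[  -4/5    9/10    1/5 ]
[   4/5    -2/5   -1/5 ]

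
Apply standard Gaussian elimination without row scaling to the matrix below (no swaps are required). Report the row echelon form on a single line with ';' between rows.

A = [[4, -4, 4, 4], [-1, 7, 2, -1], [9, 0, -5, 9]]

REF = [4 -4 4 4; 0 6 3 0; 0 0 -37/2 0]

Forward elimination:
R2 <- R2 - (-1/4)*R1:  [ 0  6  3  0 ]
R3 <- R3 - (9/4)*R1:  [   0    9  -14    0 ]
R3 <- R3 - (3/2)*R2:  [     0      0  -37/2      0 ]
Row echelon form:
[ 4  -4      4  4 ]
[ 0   6      3  0 ]
[ 0   0  -37/2  0 ]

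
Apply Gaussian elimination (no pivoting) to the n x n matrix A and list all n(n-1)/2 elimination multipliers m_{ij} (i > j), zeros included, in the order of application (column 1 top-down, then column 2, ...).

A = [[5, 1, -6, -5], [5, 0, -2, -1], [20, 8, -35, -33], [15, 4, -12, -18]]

multipliers: 1, 4, 3, -4, -1, 2

Forward elimination:
R2 <- R2 - (1)*R1:  [  0  -1   4   4 ]
R3 <- R3 - (4)*R1:  [   0    4  -11  -13 ]
R4 <- R4 - (3)*R1:  [  0   1   6  -3 ]
R3 <- R3 - (-4)*R2:  [ 0  0  5  3 ]
R4 <- R4 - (-1)*R2:  [  0   0  10   1 ]
R4 <- R4 - (2)*R3:  [  0   0   0  -5 ]
Multipliers (in order of application): m_{21} = 1, m_{31} = 4, m_{41} = 3, m_{32} = -4, m_{42} = -1, m_{43} = 2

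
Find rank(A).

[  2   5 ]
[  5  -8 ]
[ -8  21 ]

Row reduction:
R2 <- R2 - (5/2)*R1:  [     0  -41/2 ]
R3 <- R3 - (-4)*R1:  [  0  41 ]
R3 <- R3 - (-2)*R2:  [ 0  0 ]
Row echelon form:
[ 2      5 ]
[ 0  -41/2 ]
[ 0      0 ]
Nonzero rows / pivot columns: 2

rank(A) = 2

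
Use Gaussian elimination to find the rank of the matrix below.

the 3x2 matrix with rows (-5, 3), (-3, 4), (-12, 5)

Row reduction:
R2 <- R2 - (3/5)*R1:  [    0  11/5 ]
R3 <- R3 - (12/5)*R1:  [     0  -11/5 ]
R3 <- R3 - (-1)*R2:  [ 0  0 ]
Row echelon form:
[ -5     3 ]
[  0  11/5 ]
[  0     0 ]
Nonzero rows / pivot columns: 2

rank(A) = 2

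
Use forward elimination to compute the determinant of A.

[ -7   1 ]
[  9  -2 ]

det(A) = 5

Forward elimination:
R2 <- R2 - (-9/7)*R1:  [    0  -5/7 ]
Upper-triangular form:
[ -7     1 ]
[  0  -5/7 ]
det(A) = (-1)^0 * (-7) * (-5/7) = 5  (0 row swaps -> sign +1)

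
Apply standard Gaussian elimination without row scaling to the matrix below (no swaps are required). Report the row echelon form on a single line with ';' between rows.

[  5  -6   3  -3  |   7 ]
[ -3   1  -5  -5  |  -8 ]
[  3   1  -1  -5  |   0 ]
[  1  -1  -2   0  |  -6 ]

REF = [5 -6 3 -3 7; 0 -13/5 -16/5 -34/5 -19/5; 0 0 -110/13 -198/13 -142/13; 0 0 0 26/5 -221/55]

Forward elimination:
R2 <- R2 - (-3/5)*R1:  [     0  -13/5  -16/5  -34/5  -19/5 ]
R3 <- R3 - (3/5)*R1:  [     0   23/5  -14/5  -16/5  -21/5 ]
R4 <- R4 - (1/5)*R1:  [     0    1/5  -13/5    3/5  -37/5 ]
R3 <- R3 - (-23/13)*R2:  [       0        0  -110/13  -198/13  -142/13 ]
R4 <- R4 - (-1/13)*R2:  [       0        0   -37/13     1/13  -100/13 ]
R4 <- R4 - (37/110)*R3:  [       0        0        0     26/5  -221/55 ]
Row echelon form:
[ 5     -6        3       -3  |        7 ]
[ 0  -13/5    -16/5    -34/5  |    -19/5 ]
[ 0      0  -110/13  -198/13  |  -142/13 ]
[ 0      0        0     26/5  |  -221/55 ]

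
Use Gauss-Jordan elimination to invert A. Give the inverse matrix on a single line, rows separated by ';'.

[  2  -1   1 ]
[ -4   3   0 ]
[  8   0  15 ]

Gauss-Jordan on [A | I]:
R1 <- (1/2)*R1:  [    1  -1/2   1/2  |   1/2     0     0 ]
R2 <- R2 - (-4)*R1:  [ 0  1  2  |  2  1  0 ]
R3 <- R3 - (8)*R1:  [  0   4  11  |  -4   0   1 ]
R1 <- R1 - (-1/2)*R2:  [   1    0  3/2  |  3/2  1/2    0 ]
R3 <- R3 - (4)*R2:  [   0    0    3  |  -12   -4    1 ]
R3 <- (1/3)*R3:  [    0     0     1  |    -4  -4/3   1/3 ]
R1 <- R1 - (3/2)*R3:  [    1     0     0  |  15/2   5/2  -1/2 ]
R2 <- R2 - (2)*R3:  [    0     1     0  |    10  11/3  -2/3 ]
Right block of [I | A^{-1}] is the inverse:
[ 15/2   5/2  -1/2 ]
[   10  11/3  -2/3 ]
[   -4  -4/3   1/3 ]

inverse = [15/2 5/2 -1/2; 10 11/3 -2/3; -4 -4/3 1/3]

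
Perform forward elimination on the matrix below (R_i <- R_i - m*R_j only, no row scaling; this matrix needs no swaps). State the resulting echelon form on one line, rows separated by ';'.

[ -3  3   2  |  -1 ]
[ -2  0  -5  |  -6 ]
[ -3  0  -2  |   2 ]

REF = [-3 3 2 -1; 0 -2 -19/3 -16/3; 0 0 11/2 11]

Forward elimination:
R2 <- R2 - (2/3)*R1:  [     0     -2  -19/3  -16/3 ]
R3 <- R3 - (1)*R1:  [  0  -3  -4   3 ]
R3 <- R3 - (3/2)*R2:  [    0     0  11/2    11 ]
Row echelon form:
[ -3   3      2  |     -1 ]
[  0  -2  -19/3  |  -16/3 ]
[  0   0   11/2  |     11 ]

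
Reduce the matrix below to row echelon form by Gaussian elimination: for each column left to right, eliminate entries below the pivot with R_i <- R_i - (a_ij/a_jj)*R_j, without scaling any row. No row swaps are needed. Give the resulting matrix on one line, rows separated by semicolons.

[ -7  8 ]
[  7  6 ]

REF = [-7 8; 0 14]

Forward elimination:
R2 <- R2 - (-1)*R1:  [  0  14 ]
Row echelon form:
[ -7   8 ]
[  0  14 ]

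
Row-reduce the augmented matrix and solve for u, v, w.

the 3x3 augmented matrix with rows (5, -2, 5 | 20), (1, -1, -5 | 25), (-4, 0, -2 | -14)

Forward elimination on [A|b]:
R2 <- R2 - (1/5)*R1:  [    0  -3/5    -6    21 ]
R3 <- R3 - (-4/5)*R1:  [    0  -8/5     2     2 ]
R3 <- R3 - (8/3)*R2:  [   0    0   18  -54 ]
Row echelon form:
[ 5    -2   5  |   20 ]
[ 0  -3/5  -6  |   21 ]
[ 0     0  18  |  -54 ]
Back-substitution:
w = (-54) / 18 = -3
v = (21 - (-6)*(-3)) / (-3/5) = -5
u = (20 - (-2)*(-5) - (5)*(-3)) / 5 = 5

(5, -5, -3)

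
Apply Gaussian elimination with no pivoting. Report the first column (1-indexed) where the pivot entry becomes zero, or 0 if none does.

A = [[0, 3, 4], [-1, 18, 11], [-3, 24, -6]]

first zero-pivot column = 1

Naive forward elimination:
Pivot entry (1,1) is zero but row 2 has -1 in column 1 -> naive elimination stops; a row interchange (e.g. R1 <-> R2) would be required here.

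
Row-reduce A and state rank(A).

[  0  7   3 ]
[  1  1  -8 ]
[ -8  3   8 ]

Row reduction:
R1 <-> R2   (pivot in column 1 was zero)
[  1  1  -8 ]
[  0  7   3 ]
[ -8  3   8 ]
R3 <- R3 - (-8)*R1:  [   0   11  -56 ]
R3 <- R3 - (11/7)*R2:  [      0       0  -425/7 ]
Row echelon form:
[ 1  1      -8 ]
[ 0  7       3 ]
[ 0  0  -425/7 ]
Nonzero rows / pivot columns: 3

rank(A) = 3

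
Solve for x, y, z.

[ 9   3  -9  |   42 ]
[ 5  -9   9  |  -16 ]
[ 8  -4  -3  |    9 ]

Forward elimination on [A|b]:
R2 <- R2 - (5/9)*R1:  [      0   -32/3      14  -118/3 ]
R3 <- R3 - (8/9)*R1:  [     0  -20/3      5  -85/3 ]
R3 <- R3 - (5/8)*R2:  [     0      0  -15/4  -15/4 ]
Row echelon form:
[ 9      3     -9  |      42 ]
[ 0  -32/3     14  |  -118/3 ]
[ 0      0  -15/4  |   -15/4 ]
Back-substitution:
z = (-15/4) / (-15/4) = 1
y = (-118/3 - (14)*(1)) / (-32/3) = 5
x = (42 - (3)*(5) - (-9)*(1)) / 9 = 4

(4, 5, 1)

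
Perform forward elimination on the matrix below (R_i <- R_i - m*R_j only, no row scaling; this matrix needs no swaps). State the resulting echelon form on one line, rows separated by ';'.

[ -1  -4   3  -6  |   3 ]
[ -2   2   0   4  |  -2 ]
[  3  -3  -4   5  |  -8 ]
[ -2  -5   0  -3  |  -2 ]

Forward elimination:
R2 <- R2 - (2)*R1:  [  0  10  -6  16  -8 ]
R3 <- R3 - (-3)*R1:  [   0  -15    5  -13    1 ]
R4 <- R4 - (2)*R1:  [  0   3  -6   9  -8 ]
R3 <- R3 - (-3/2)*R2:  [   0    0   -4   11  -11 ]
R4 <- R4 - (3/10)*R2:  [     0      0  -21/5   21/5  -28/5 ]
R4 <- R4 - (21/20)*R3:  [       0        0        0  -147/20   119/20 ]
Row echelon form:
[ -1  -4   3       -6  |       3 ]
[  0  10  -6       16  |      -8 ]
[  0   0  -4       11  |     -11 ]
[  0   0   0  -147/20  |  119/20 ]

REF = [-1 -4 3 -6 3; 0 10 -6 16 -8; 0 0 -4 11 -11; 0 0 0 -147/20 119/20]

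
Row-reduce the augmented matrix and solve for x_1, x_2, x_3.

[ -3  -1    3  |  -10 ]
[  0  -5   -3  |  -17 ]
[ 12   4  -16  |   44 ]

(1, 4, -1)

Forward elimination on [A|b]:
R3 <- R3 - (-4)*R1:  [  0   0  -4   4 ]
Row echelon form:
[ -3  -1   3  |  -10 ]
[  0  -5  -3  |  -17 ]
[  0   0  -4  |    4 ]
Back-substitution:
x_3 = (4) / -4 = -1
x_2 = (-17 - (-3)*(-1)) / -5 = 4
x_1 = (-10 - (-1)*(4) - (3)*(-1)) / -3 = 1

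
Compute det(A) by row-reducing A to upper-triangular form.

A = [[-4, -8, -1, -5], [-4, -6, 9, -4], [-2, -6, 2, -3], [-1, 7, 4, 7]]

Forward elimination:
R2 <- R2 - (1)*R1:  [  0   2  10   1 ]
R3 <- R3 - (1/2)*R1:  [    0    -2   5/2  -1/2 ]
R4 <- R4 - (1/4)*R1:  [    0     9  17/4  33/4 ]
R3 <- R3 - (-1)*R2:  [    0     0  25/2   1/2 ]
R4 <- R4 - (9/2)*R2:  [      0       0  -163/4    15/4 ]
R4 <- R4 - (-163/50)*R3:  [      0       0       0  269/50 ]
Upper-triangular form:
[ -4  -8    -1      -5 ]
[  0   2    10       1 ]
[  0   0  25/2     1/2 ]
[  0   0     0  269/50 ]
det(A) = (-1)^0 * (-4) * (2) * (25/2) * (269/50) = -538  (0 row swaps -> sign +1)

det(A) = -538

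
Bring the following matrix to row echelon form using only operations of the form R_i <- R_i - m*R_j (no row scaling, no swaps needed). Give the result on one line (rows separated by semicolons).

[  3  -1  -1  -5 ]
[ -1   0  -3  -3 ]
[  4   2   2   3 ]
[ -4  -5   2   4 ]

REF = [3 -1 -1 -5; 0 -1/3 -10/3 -14/3; 0 0 -30 -37; 0 0 0 106/15]

Forward elimination:
R2 <- R2 - (-1/3)*R1:  [     0   -1/3  -10/3  -14/3 ]
R3 <- R3 - (4/3)*R1:  [    0  10/3  10/3  29/3 ]
R4 <- R4 - (-4/3)*R1:  [     0  -19/3    2/3   -8/3 ]
R3 <- R3 - (-10)*R2:  [   0    0  -30  -37 ]
R4 <- R4 - (19)*R2:  [  0   0  64  86 ]
R4 <- R4 - (-32/15)*R3:  [      0       0       0  106/15 ]
Row echelon form:
[ 3    -1     -1      -5 ]
[ 0  -1/3  -10/3   -14/3 ]
[ 0     0    -30     -37 ]
[ 0     0      0  106/15 ]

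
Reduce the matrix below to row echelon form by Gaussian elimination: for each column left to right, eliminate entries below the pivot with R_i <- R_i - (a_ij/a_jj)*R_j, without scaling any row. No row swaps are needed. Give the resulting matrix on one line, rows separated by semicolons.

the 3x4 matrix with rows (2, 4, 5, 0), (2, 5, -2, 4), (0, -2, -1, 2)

REF = [2 4 5 0; 0 1 -7 4; 0 0 -15 10]

Forward elimination:
R2 <- R2 - (1)*R1:  [  0   1  -7   4 ]
R3 <- R3 - (-2)*R2:  [   0    0  -15   10 ]
Row echelon form:
[ 2  4    5   0 ]
[ 0  1   -7   4 ]
[ 0  0  -15  10 ]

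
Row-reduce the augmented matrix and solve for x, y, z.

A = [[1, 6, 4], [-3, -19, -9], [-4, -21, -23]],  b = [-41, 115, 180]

(-1, -4, -4)

Forward elimination on [A|b]:
R2 <- R2 - (-3)*R1:  [  0  -1   3  -8 ]
R3 <- R3 - (-4)*R1:  [  0   3  -7  16 ]
R3 <- R3 - (-3)*R2:  [  0   0   2  -8 ]
Row echelon form:
[ 1   6  4  |  -41 ]
[ 0  -1  3  |   -8 ]
[ 0   0  2  |   -8 ]
Back-substitution:
z = (-8) / 2 = -4
y = (-8 - (3)*(-4)) / -1 = -4
x = (-41 - (6)*(-4) - (4)*(-4)) / 1 = -1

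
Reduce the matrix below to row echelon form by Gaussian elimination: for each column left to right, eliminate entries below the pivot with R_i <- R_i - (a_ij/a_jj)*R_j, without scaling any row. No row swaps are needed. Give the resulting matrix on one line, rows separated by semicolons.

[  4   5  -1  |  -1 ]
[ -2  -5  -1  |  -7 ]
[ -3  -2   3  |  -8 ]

REF = [4 5 -1 -1; 0 -5/2 -3/2 -15/2; 0 0 6/5 -14]

Forward elimination:
R2 <- R2 - (-1/2)*R1:  [     0   -5/2   -3/2  -15/2 ]
R3 <- R3 - (-3/4)*R1:  [     0    7/4    9/4  -35/4 ]
R3 <- R3 - (-7/10)*R2:  [   0    0  6/5  -14 ]
Row echelon form:
[ 4     5    -1  |     -1 ]
[ 0  -5/2  -3/2  |  -15/2 ]
[ 0     0   6/5  |    -14 ]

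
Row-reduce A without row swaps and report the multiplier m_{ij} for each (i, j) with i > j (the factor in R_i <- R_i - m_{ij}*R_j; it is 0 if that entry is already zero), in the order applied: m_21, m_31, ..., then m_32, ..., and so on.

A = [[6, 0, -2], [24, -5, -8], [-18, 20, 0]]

multipliers: 4, -3, -4

Forward elimination:
R2 <- R2 - (4)*R1:  [  0  -5   0 ]
R3 <- R3 - (-3)*R1:  [  0  20  -6 ]
R3 <- R3 - (-4)*R2:  [  0   0  -6 ]
Multipliers (in order of application): m_{21} = 4, m_{31} = -3, m_{32} = -4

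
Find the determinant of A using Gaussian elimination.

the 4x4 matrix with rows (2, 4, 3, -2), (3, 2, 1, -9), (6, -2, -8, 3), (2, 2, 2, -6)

Forward elimination:
R2 <- R2 - (3/2)*R1:  [    0    -4  -7/2    -6 ]
R3 <- R3 - (3)*R1:  [   0  -14  -17    9 ]
R4 <- R4 - (1)*R1:  [  0  -2  -1  -4 ]
R3 <- R3 - (7/2)*R2:  [     0      0  -19/4     30 ]
R4 <- R4 - (1/2)*R2:  [   0    0  3/4   -1 ]
R4 <- R4 - (-3/19)*R3:  [     0      0      0  71/19 ]
Upper-triangular form:
[ 2   4      3     -2 ]
[ 0  -4   -7/2     -6 ]
[ 0   0  -19/4     30 ]
[ 0   0      0  71/19 ]
det(A) = (-1)^0 * (2) * (-4) * (-19/4) * (71/19) = 142  (0 row swaps -> sign +1)

det(A) = 142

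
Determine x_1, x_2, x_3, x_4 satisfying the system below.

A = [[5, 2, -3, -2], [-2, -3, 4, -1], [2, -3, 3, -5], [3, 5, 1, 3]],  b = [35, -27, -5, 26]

Forward elimination on [A|b]:
R2 <- R2 - (-2/5)*R1:  [     0  -11/5   14/5   -9/5    -13 ]
R3 <- R3 - (2/5)*R1:  [     0  -19/5   21/5  -21/5    -19 ]
R4 <- R4 - (3/5)*R1:  [    0  19/5  14/5  21/5     5 ]
R3 <- R3 - (19/11)*R2:  [      0       0   -7/11  -12/11   38/11 ]
R4 <- R4 - (-19/11)*R2:  [       0        0    84/11    12/11  -192/11 ]
R4 <- R4 - (-12)*R3:  [   0    0    0  -12   24 ]
Row echelon form:
[ 5      2     -3      -2  |     35 ]
[ 0  -11/5   14/5    -9/5  |    -13 ]
[ 0      0  -7/11  -12/11  |  38/11 ]
[ 0      0      0     -12  |     24 ]
Back-substitution:
x_4 = (24) / -12 = -2
x_3 = (38/11 - (-12/11)*(-2)) / (-7/11) = -2
x_2 = (-13 - (14/5)*(-2) - (-9/5)*(-2)) / (-11/5) = 5
x_1 = (35 - (2)*(5) - (-3)*(-2) - (-2)*(-2)) / 5 = 3

(3, 5, -2, -2)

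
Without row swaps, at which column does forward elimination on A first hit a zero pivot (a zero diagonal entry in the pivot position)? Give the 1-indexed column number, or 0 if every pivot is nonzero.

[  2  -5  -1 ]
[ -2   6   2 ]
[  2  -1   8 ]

Naive forward elimination:
R2 <- R2 - (-1)*R1:  [ 0  1  1 ]
R3 <- R3 - (1)*R1:  [ 0  4  9 ]
R3 <- R3 - (4)*R2:  [ 0  0  5 ]
All pivots nonzero; naive elimination completes without hitting a zero pivot.

first zero-pivot column = 0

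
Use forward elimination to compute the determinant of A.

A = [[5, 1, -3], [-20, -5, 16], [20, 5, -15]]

det(A) = -5

Forward elimination:
R2 <- R2 - (-4)*R1:  [  0  -1   4 ]
R3 <- R3 - (4)*R1:  [  0   1  -3 ]
R3 <- R3 - (-1)*R2:  [ 0  0  1 ]
Upper-triangular form:
[ 5   1  -3 ]
[ 0  -1   4 ]
[ 0   0   1 ]
det(A) = (-1)^0 * (5) * (-1) * (1) = -5  (0 row swaps -> sign +1)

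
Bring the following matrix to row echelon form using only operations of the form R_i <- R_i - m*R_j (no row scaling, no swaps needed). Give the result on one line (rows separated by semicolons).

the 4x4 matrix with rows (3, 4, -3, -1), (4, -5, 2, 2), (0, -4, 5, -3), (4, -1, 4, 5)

Forward elimination:
R2 <- R2 - (4/3)*R1:  [     0  -31/3      6   10/3 ]
R4 <- R4 - (4/3)*R1:  [     0  -19/3      8   19/3 ]
R3 <- R3 - (12/31)*R2:  [       0        0    83/31  -133/31 ]
R4 <- R4 - (19/31)*R2:  [      0       0  134/31  133/31 ]
R4 <- R4 - (134/83)*R3:  [      0       0       0  931/83 ]
Row echelon form:
[ 3      4     -3       -1 ]
[ 0  -31/3      6     10/3 ]
[ 0      0  83/31  -133/31 ]
[ 0      0      0   931/83 ]

REF = [3 4 -3 -1; 0 -31/3 6 10/3; 0 0 83/31 -133/31; 0 0 0 931/83]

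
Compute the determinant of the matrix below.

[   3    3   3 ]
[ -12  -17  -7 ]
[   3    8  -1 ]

Forward elimination:
R2 <- R2 - (-4)*R1:  [  0  -5   5 ]
R3 <- R3 - (1)*R1:  [  0   5  -4 ]
R3 <- R3 - (-1)*R2:  [ 0  0  1 ]
Upper-triangular form:
[ 3   3  3 ]
[ 0  -5  5 ]
[ 0   0  1 ]
det(A) = (-1)^0 * (3) * (-5) * (1) = -15  (0 row swaps -> sign +1)

det(A) = -15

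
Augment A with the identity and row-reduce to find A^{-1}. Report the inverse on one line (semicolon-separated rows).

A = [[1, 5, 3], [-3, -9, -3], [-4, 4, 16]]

Gauss-Jordan on [A | I]:
R2 <- R2 - (-3)*R1:  [ 0  6  6  |  3  1  0 ]
R3 <- R3 - (-4)*R1:  [  0  24  28  |   4   0   1 ]
R2 <- (1/6)*R2:  [   0    1    1  |  1/2  1/6    0 ]
R1 <- R1 - (5)*R2:  [    1     0    -2  |  -3/2  -5/6     0 ]
R3 <- R3 - (24)*R2:  [  0   0   4  |  -8  -4   1 ]
R3 <- (1/4)*R3:  [   0    0    1  |   -2   -1  1/4 ]
R1 <- R1 - (-2)*R3:  [     1      0      0  |  -11/2  -17/6    1/2 ]
R2 <- R2 - (1)*R3:  [    0     1     0  |   5/2   7/6  -1/4 ]
Right block of [I | A^{-1}] is the inverse:
[ -11/2  -17/6   1/2 ]
[   5/2    7/6  -1/4 ]
[    -2     -1   1/4 ]

inverse = [-11/2 -17/6 1/2; 5/2 7/6 -1/4; -2 -1 1/4]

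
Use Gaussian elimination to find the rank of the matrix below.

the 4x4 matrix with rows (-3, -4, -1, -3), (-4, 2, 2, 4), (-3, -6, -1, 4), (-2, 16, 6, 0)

Row reduction:
R2 <- R2 - (4/3)*R1:  [    0  22/3  10/3     8 ]
R3 <- R3 - (1)*R1:  [  0  -2   0   7 ]
R4 <- R4 - (2/3)*R1:  [    0  56/3  20/3     2 ]
R3 <- R3 - (-3/11)*R2:  [      0       0   10/11  101/11 ]
R4 <- R4 - (28/11)*R2:  [       0        0   -20/11  -202/11 ]
R4 <- R4 - (-2)*R3:  [ 0  0  0  0 ]
Row echelon form:
[ -3    -4     -1      -3 ]
[  0  22/3   10/3       8 ]
[  0     0  10/11  101/11 ]
[  0     0      0       0 ]
Nonzero rows / pivot columns: 3

rank(A) = 3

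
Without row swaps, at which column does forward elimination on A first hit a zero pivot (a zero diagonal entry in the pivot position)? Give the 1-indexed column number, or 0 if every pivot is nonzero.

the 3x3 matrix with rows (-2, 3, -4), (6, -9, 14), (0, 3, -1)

first zero-pivot column = 2

Naive forward elimination:
R2 <- R2 - (-3)*R1:  [ 0  0  2 ]
Matrix at this point:
[ -2  3  -4 ]
[  0  0   2 ]
[  0  3  -1 ]
Pivot entry (2,2) is zero but row 3 has 3 in column 2 -> naive elimination stops; a row interchange (e.g. R2 <-> R3) would be required here.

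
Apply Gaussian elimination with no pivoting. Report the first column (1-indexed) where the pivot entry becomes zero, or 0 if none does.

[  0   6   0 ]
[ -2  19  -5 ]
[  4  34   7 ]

Naive forward elimination:
Pivot entry (1,1) is zero but row 2 has -2 in column 1 -> naive elimination stops; a row interchange (e.g. R1 <-> R2) would be required here.

first zero-pivot column = 1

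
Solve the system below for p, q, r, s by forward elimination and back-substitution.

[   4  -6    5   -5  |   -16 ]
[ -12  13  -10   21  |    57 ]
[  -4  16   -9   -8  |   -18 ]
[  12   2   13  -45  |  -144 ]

Forward elimination on [A|b]:
R2 <- R2 - (-3)*R1:  [  0  -5   5   6   9 ]
R3 <- R3 - (-1)*R1:  [   0   10   -4  -13  -34 ]
R4 <- R4 - (3)*R1:  [   0   20   -2  -30  -96 ]
R3 <- R3 - (-2)*R2:  [   0    0    6   -1  -16 ]
R4 <- R4 - (-4)*R2:  [   0    0   18   -6  -60 ]
R4 <- R4 - (3)*R3:  [   0    0    0   -3  -12 ]
Row echelon form:
[ 4  -6  5  -5  |  -16 ]
[ 0  -5  5   6  |    9 ]
[ 0   0  6  -1  |  -16 ]
[ 0   0  0  -3  |  -12 ]
Back-substitution:
s = (-12) / -3 = 4
r = (-16 - (-1)*(4)) / 6 = -2
q = (9 - (5)*(-2) - (6)*(4)) / -5 = 1
p = (-16 - (-6)*(1) - (5)*(-2) - (-5)*(4)) / 4 = 5

(5, 1, -2, 4)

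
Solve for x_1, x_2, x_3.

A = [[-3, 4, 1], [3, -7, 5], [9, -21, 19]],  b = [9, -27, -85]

(2, 4, -1)

Forward elimination on [A|b]:
R2 <- R2 - (-1)*R1:  [   0   -3    6  -18 ]
R3 <- R3 - (-3)*R1:  [   0   -9   22  -58 ]
R3 <- R3 - (3)*R2:  [  0   0   4  -4 ]
Row echelon form:
[ -3   4  1  |    9 ]
[  0  -3  6  |  -18 ]
[  0   0  4  |   -4 ]
Back-substitution:
x_3 = (-4) / 4 = -1
x_2 = (-18 - (6)*(-1)) / -3 = 4
x_1 = (9 - (4)*(4) - (1)*(-1)) / -3 = 2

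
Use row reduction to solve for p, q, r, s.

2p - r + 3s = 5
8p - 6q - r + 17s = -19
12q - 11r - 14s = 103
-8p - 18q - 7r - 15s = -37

(0, 4, -5, 0)

Forward elimination on [A|b]:
R2 <- R2 - (4)*R1:  [   0   -6    3    5  -39 ]
R4 <- R4 - (-4)*R1:  [   0  -18  -11   -3  -17 ]
R3 <- R3 - (-2)*R2:  [  0   0  -5  -4  25 ]
R4 <- R4 - (3)*R2:  [   0    0  -20  -18  100 ]
R4 <- R4 - (4)*R3:  [  0   0   0  -2   0 ]
Row echelon form:
[ 2   0  -1   3  |    5 ]
[ 0  -6   3   5  |  -39 ]
[ 0   0  -5  -4  |   25 ]
[ 0   0   0  -2  |    0 ]
Back-substitution:
s = (0) / -2 = 0
r = (25 - (-4)*(0)) / -5 = -5
q = (-39 - (3)*(-5) - (5)*(0)) / -6 = 4
p = (5 - (-1)*(-5) - (3)*(0)) / 2 = 0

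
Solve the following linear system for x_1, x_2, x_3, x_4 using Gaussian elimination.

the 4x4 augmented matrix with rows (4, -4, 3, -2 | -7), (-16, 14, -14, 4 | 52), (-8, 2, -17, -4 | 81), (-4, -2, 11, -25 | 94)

(-1, 1, -3, -5)

Forward elimination on [A|b]:
R2 <- R2 - (-4)*R1:  [  0  -2  -2  -4  24 ]
R3 <- R3 - (-2)*R1:  [   0   -6  -11   -8   67 ]
R4 <- R4 - (-1)*R1:  [   0   -6   14  -27   87 ]
R3 <- R3 - (3)*R2:  [  0   0  -5   4  -5 ]
R4 <- R4 - (3)*R2:  [   0    0   20  -15   15 ]
R4 <- R4 - (-4)*R3:  [  0   0   0   1  -5 ]
Row echelon form:
[ 4  -4   3  -2  |  -7 ]
[ 0  -2  -2  -4  |  24 ]
[ 0   0  -5   4  |  -5 ]
[ 0   0   0   1  |  -5 ]
Back-substitution:
x_4 = (-5) / 1 = -5
x_3 = (-5 - (4)*(-5)) / -5 = -3
x_2 = (24 - (-2)*(-3) - (-4)*(-5)) / -2 = 1
x_1 = (-7 - (-4)*(1) - (3)*(-3) - (-2)*(-5)) / 4 = -1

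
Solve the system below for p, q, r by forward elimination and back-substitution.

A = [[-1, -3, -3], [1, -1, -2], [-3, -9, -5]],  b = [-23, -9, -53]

(2, 3, 4)

Forward elimination on [A|b]:
R2 <- R2 - (-1)*R1:  [   0   -4   -5  -32 ]
R3 <- R3 - (3)*R1:  [  0   0   4  16 ]
Row echelon form:
[ -1  -3  -3  |  -23 ]
[  0  -4  -5  |  -32 ]
[  0   0   4  |   16 ]
Back-substitution:
r = (16) / 4 = 4
q = (-32 - (-5)*(4)) / -4 = 3
p = (-23 - (-3)*(3) - (-3)*(4)) / -1 = 2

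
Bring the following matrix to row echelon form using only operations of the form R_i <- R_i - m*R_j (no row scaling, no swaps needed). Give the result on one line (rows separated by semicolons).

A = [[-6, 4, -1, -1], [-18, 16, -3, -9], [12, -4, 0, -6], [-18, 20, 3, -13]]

Forward elimination:
R2 <- R2 - (3)*R1:  [  0   4   0  -6 ]
R3 <- R3 - (-2)*R1:  [  0   4  -2  -8 ]
R4 <- R4 - (3)*R1:  [   0    8    6  -10 ]
R3 <- R3 - (1)*R2:  [  0   0  -2  -2 ]
R4 <- R4 - (2)*R2:  [ 0  0  6  2 ]
R4 <- R4 - (-3)*R3:  [  0   0   0  -4 ]
Row echelon form:
[ -6  4  -1  -1 ]
[  0  4   0  -6 ]
[  0  0  -2  -2 ]
[  0  0   0  -4 ]

REF = [-6 4 -1 -1; 0 4 0 -6; 0 0 -2 -2; 0 0 0 -4]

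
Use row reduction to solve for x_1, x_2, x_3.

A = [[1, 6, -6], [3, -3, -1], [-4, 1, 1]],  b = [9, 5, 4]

(-3, -3, -5)

Forward elimination on [A|b]:
R2 <- R2 - (3)*R1:  [   0  -21   17  -22 ]
R3 <- R3 - (-4)*R1:  [   0   25  -23   40 ]
R3 <- R3 - (-25/21)*R2:  [      0       0  -58/21  290/21 ]
Row echelon form:
[ 1    6      -6  |       9 ]
[ 0  -21      17  |     -22 ]
[ 0    0  -58/21  |  290/21 ]
Back-substitution:
x_3 = (290/21) / (-58/21) = -5
x_2 = (-22 - (17)*(-5)) / -21 = -3
x_1 = (9 - (6)*(-3) - (-6)*(-5)) / 1 = -3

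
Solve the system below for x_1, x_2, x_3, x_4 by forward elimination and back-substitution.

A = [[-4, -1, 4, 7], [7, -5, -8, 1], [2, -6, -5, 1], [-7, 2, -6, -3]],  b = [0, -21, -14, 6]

Forward elimination on [A|b]:
R2 <- R2 - (-7/4)*R1:  [     0  -27/4     -1   53/4    -21 ]
R3 <- R3 - (-1/2)*R1:  [     0  -13/2     -3    9/2    -14 ]
R4 <- R4 - (7/4)*R1:  [     0   15/4    -13  -61/4      6 ]
R3 <- R3 - (26/27)*R2:  [       0        0   -55/27  -223/27     56/9 ]
R4 <- R4 - (-5/9)*R2:  [      0       0  -122/9   -71/9   -17/3 ]
R4 <- R4 - (366/55)*R3:  [        0         0         0   2589/55  -2589/55 ]
Row echelon form:
[ -4     -1       4        7  |         0 ]
[  0  -27/4      -1     53/4  |       -21 ]
[  0      0  -55/27  -223/27  |      56/9 ]
[  0      0       0  2589/55  |  -2589/55 ]
Back-substitution:
x_4 = (-2589/55) / (2589/55) = -1
x_3 = (56/9 - (-223/27)*(-1)) / (-55/27) = 1
x_2 = (-21 - (-1)*(1) - (53/4)*(-1)) / (-27/4) = 1
x_1 = (0 - (-1)*(1) - (4)*(1) - (7)*(-1)) / -4 = -1

(-1, 1, 1, -1)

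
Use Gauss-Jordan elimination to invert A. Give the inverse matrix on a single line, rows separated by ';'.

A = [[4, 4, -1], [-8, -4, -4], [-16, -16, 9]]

Gauss-Jordan on [A | I]:
R1 <- (1/4)*R1:  [    1     1  -1/4  |   1/4     0     0 ]
R2 <- R2 - (-8)*R1:  [  0   4  -6  |   2   1   0 ]
R3 <- R3 - (-16)*R1:  [ 0  0  5  |  4  0  1 ]
R2 <- (1/4)*R2:  [    0     1  -3/2  |   1/2   1/4     0 ]
R1 <- R1 - (1)*R2:  [    1     0   5/4  |  -1/4  -1/4     0 ]
R3 <- (1/5)*R3:  [   0    0    1  |  4/5    0  1/5 ]
R1 <- R1 - (5/4)*R3:  [    1     0     0  |  -5/4  -1/4  -1/4 ]
R2 <- R2 - (-3/2)*R3:  [     0      1      0  |  17/10    1/4   3/10 ]
Right block of [I | A^{-1}] is the inverse:
[  -5/4  -1/4  -1/4 ]
[ 17/10   1/4  3/10 ]
[   4/5     0   1/5 ]

inverse = [-5/4 -1/4 -1/4; 17/10 1/4 3/10; 4/5 0 1/5]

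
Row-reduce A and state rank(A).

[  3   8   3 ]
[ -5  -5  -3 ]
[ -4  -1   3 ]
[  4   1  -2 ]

rank(A) = 3

Row reduction:
R2 <- R2 - (-5/3)*R1:  [    0  25/3     2 ]
R3 <- R3 - (-4/3)*R1:  [    0  29/3     7 ]
R4 <- R4 - (4/3)*R1:  [     0  -29/3     -6 ]
R3 <- R3 - (29/25)*R2:  [      0       0  117/25 ]
R4 <- R4 - (-29/25)*R2:  [      0       0  -92/25 ]
R4 <- R4 - (-92/117)*R3:  [ 0  0  0 ]
Row echelon form:
[ 3     8       3 ]
[ 0  25/3       2 ]
[ 0     0  117/25 ]
[ 0     0       0 ]
Nonzero rows / pivot columns: 3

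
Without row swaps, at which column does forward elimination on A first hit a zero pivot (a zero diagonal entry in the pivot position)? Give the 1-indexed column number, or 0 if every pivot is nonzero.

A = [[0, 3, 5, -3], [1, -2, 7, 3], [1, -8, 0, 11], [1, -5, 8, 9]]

first zero-pivot column = 1

Naive forward elimination:
Pivot entry (1,1) is zero but row 2 has 1 in column 1 -> naive elimination stops; a row interchange (e.g. R1 <-> R2) would be required here.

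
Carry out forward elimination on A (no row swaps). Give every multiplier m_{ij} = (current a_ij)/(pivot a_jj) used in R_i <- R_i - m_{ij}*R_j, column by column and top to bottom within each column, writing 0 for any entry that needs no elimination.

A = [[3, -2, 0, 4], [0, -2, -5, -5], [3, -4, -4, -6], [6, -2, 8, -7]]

multipliers: 0, 1, 2, 1, -1, 3

Forward elimination:
R2: entry in column 1 is already 0 -> m_{21} = 0 (no row operation needed)
R3 <- R3 - (1)*R1:  [   0   -2   -4  -10 ]
R4 <- R4 - (2)*R1:  [   0    2    8  -15 ]
R3 <- R3 - (1)*R2:  [  0   0   1  -5 ]
R4 <- R4 - (-1)*R2:  [   0    0    3  -20 ]
R4 <- R4 - (3)*R3:  [  0   0   0  -5 ]
Multipliers (in order of application): m_{21} = 0, m_{31} = 1, m_{41} = 2, m_{32} = 1, m_{42} = -1, m_{43} = 3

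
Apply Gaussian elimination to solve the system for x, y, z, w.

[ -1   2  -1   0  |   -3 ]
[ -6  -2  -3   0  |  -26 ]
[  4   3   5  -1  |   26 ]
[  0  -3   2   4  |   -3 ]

Forward elimination on [A|b]:
R2 <- R2 - (6)*R1:  [   0  -14    3    0   -8 ]
R3 <- R3 - (-4)*R1:  [  0  11   1  -1  14 ]
R3 <- R3 - (-11/14)*R2:  [     0      0  47/14     -1   54/7 ]
R4 <- R4 - (3/14)*R2:  [     0      0  19/14      4   -9/7 ]
R4 <- R4 - (19/47)*R3:  [       0        0        0   207/47  -207/47 ]
Row echelon form:
[ -1    2     -1       0  |       -3 ]
[  0  -14      3       0  |       -8 ]
[  0    0  47/14      -1  |     54/7 ]
[  0    0      0  207/47  |  -207/47 ]
Back-substitution:
w = (-207/47) / (207/47) = -1
z = (54/7 - (-1)*(-1)) / (47/14) = 2
y = (-8 - (3)*(2)) / -14 = 1
x = (-3 - (2)*(1) - (-1)*(2)) / -1 = 3

(3, 1, 2, -1)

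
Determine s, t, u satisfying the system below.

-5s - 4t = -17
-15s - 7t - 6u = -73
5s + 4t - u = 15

Forward elimination on [A|b]:
R2 <- R2 - (3)*R1:  [   0    5   -6  -22 ]
R3 <- R3 - (-1)*R1:  [  0   0  -1  -2 ]
Row echelon form:
[ -5  -4   0  |  -17 ]
[  0   5  -6  |  -22 ]
[  0   0  -1  |   -2 ]
Back-substitution:
u = (-2) / -1 = 2
t = (-22 - (-6)*(2)) / 5 = -2
s = (-17 - (-4)*(-2)) / -5 = 5

(5, -2, 2)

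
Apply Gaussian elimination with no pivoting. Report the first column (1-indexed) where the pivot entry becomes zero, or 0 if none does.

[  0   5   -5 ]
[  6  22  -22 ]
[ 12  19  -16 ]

Naive forward elimination:
Pivot entry (1,1) is zero but row 2 has 6 in column 1 -> naive elimination stops; a row interchange (e.g. R1 <-> R2) would be required here.

first zero-pivot column = 1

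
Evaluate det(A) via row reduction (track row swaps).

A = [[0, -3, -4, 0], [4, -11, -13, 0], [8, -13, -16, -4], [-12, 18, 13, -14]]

det(A) = 48

Forward elimination:
R1 <-> R2   (pivot in column 1 was zero)
[   4  -11  -13    0 ]
[   0   -3   -4    0 ]
[   8  -13  -16   -4 ]
[ -12   18   13  -14 ]
R3 <- R3 - (2)*R1:  [  0   9  10  -4 ]
R4 <- R4 - (-3)*R1:  [   0  -15  -26  -14 ]
R3 <- R3 - (-3)*R2:  [  0   0  -2  -4 ]
R4 <- R4 - (5)*R2:  [   0    0   -6  -14 ]
R4 <- R4 - (3)*R3:  [  0   0   0  -2 ]
Upper-triangular form:
[ 4  -11  -13   0 ]
[ 0   -3   -4   0 ]
[ 0    0   -2  -4 ]
[ 0    0    0  -2 ]
det(A) = (-1)^1 * (4) * (-3) * (-2) * (-2) = 48  (1 row swap -> sign -1)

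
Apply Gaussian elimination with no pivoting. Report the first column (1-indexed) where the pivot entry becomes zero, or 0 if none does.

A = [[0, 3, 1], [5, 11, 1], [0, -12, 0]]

Naive forward elimination:
Pivot entry (1,1) is zero but row 2 has 5 in column 1 -> naive elimination stops; a row interchange (e.g. R1 <-> R2) would be required here.

first zero-pivot column = 1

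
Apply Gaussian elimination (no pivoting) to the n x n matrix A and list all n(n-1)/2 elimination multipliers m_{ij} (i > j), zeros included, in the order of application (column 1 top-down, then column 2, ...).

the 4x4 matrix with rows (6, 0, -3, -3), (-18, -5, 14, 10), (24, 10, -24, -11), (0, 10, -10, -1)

Forward elimination:
R2 <- R2 - (-3)*R1:  [  0  -5   5   1 ]
R3 <- R3 - (4)*R1:  [   0   10  -12    1 ]
R4: entry in column 1 is already 0 -> m_{41} = 0 (no row operation needed)
R3 <- R3 - (-2)*R2:  [  0   0  -2   3 ]
R4 <- R4 - (-2)*R2:  [ 0  0  0  1 ]
R4: entry in column 3 is already 0 -> m_{43} = 0 (no row operation needed)
Multipliers (in order of application): m_{21} = -3, m_{31} = 4, m_{41} = 0, m_{32} = -2, m_{42} = -2, m_{43} = 0

multipliers: -3, 4, 0, -2, -2, 0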